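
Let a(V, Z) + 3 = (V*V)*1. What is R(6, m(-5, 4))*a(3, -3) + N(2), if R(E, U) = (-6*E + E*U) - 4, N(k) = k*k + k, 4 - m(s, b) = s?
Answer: 90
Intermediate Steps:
m(s, b) = 4 - s
N(k) = k + k² (N(k) = k² + k = k + k²)
a(V, Z) = -3 + V² (a(V, Z) = -3 + (V*V)*1 = -3 + V²*1 = -3 + V²)
R(E, U) = -4 - 6*E + E*U
R(6, m(-5, 4))*a(3, -3) + N(2) = (-4 - 6*6 + 6*(4 - 1*(-5)))*(-3 + 3²) + 2*(1 + 2) = (-4 - 36 + 6*(4 + 5))*(-3 + 9) + 2*3 = (-4 - 36 + 6*9)*6 + 6 = (-4 - 36 + 54)*6 + 6 = 14*6 + 6 = 84 + 6 = 90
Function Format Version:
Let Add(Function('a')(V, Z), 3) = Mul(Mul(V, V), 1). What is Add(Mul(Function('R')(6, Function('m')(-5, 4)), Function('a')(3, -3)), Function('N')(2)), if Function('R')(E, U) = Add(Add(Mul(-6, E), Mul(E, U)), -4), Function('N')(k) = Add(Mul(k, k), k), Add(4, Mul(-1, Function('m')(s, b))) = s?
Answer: 90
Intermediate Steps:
Function('m')(s, b) = Add(4, Mul(-1, s))
Function('N')(k) = Add(k, Pow(k, 2)) (Function('N')(k) = Add(Pow(k, 2), k) = Add(k, Pow(k, 2)))
Function('a')(V, Z) = Add(-3, Pow(V, 2)) (Function('a')(V, Z) = Add(-3, Mul(Mul(V, V), 1)) = Add(-3, Mul(Pow(V, 2), 1)) = Add(-3, Pow(V, 2)))
Function('R')(E, U) = Add(-4, Mul(-6, E), Mul(E, U))
Add(Mul(Function('R')(6, Function('m')(-5, 4)), Function('a')(3, -3)), Function('N')(2)) = Add(Mul(Add(-4, Mul(-6, 6), Mul(6, Add(4, Mul(-1, -5)))), Add(-3, Pow(3, 2))), Mul(2, Add(1, 2))) = Add(Mul(Add(-4, -36, Mul(6, Add(4, 5))), Add(-3, 9)), Mul(2, 3)) = Add(Mul(Add(-4, -36, Mul(6, 9)), 6), 6) = Add(Mul(Add(-4, -36, 54), 6), 6) = Add(Mul(14, 6), 6) = Add(84, 6) = 90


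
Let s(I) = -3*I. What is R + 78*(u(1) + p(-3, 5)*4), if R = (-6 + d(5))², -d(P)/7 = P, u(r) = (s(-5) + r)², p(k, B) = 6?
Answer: 23521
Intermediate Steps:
u(r) = (15 + r)² (u(r) = (-3*(-5) + r)² = (15 + r)²)
d(P) = -7*P
R = 1681 (R = (-6 - 7*5)² = (-6 - 35)² = (-41)² = 1681)
R + 78*(u(1) + p(-3, 5)*4) = 1681 + 78*((15 + 1)² + 6*4) = 1681 + 78*(16² + 24) = 1681 + 78*(256 + 24) = 1681 + 78*280 = 1681 + 21840 = 23521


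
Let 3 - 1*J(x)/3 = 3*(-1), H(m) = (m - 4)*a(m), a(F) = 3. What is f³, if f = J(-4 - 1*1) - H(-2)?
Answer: 46656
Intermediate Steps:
H(m) = -12 + 3*m (H(m) = (m - 4)*3 = (-4 + m)*3 = -12 + 3*m)
J(x) = 18 (J(x) = 9 - 9*(-1) = 9 - 3*(-3) = 9 + 9 = 18)
f = 36 (f = 18 - (-12 + 3*(-2)) = 18 - (-12 - 6) = 18 - 1*(-18) = 18 + 18 = 36)
f³ = 36³ = 46656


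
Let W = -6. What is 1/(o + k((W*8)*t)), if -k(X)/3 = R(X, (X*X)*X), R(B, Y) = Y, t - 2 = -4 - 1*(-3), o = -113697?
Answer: 1/218079 ≈ 4.5855e-6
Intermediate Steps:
t = 1 (t = 2 + (-4 - 1*(-3)) = 2 + (-4 + 3) = 2 - 1 = 1)
k(X) = -3*X**3 (k(X) = -3*X*X*X = -3*X**2*X = -3*X**3)
1/(o + k((W*8)*t)) = 1/(-113697 - 3*(-6*8*1)**3) = 1/(-113697 - 3*(-48*1)**3) = 1/(-113697 - 3*(-48)**3) = 1/(-113697 - 3*(-110592)) = 1/(-113697 + 331776) = 1/218079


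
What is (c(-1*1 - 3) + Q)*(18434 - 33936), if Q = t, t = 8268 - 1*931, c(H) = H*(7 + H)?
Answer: -113552150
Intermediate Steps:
t = 7337 (t = 8268 - 931 = 7337)
Q = 7337
(c(-1*1 - 3) + Q)*(18434 - 33936) = ((-1*1 - 3)*(7 + (-1*1 - 3)) + 7337)*(18434 - 33936) = ((-1 - 3)*(7 + (-1 - 3)) + 7337)*(-15502) = (-4*(7 - 4) + 7337)*(-15502) = (-4*3 + 7337)*(-15502) = (-12 + 7337)*(-15502) = 7325*(-15502) = -113552150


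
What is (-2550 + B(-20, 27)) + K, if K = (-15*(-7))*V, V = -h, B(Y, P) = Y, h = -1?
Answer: -2465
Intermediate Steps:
V = 1 (V = -1*(-1) = 1)
K = 105 (K = -15*(-7)*1 = 105*1 = 105)
(-2550 + B(-20, 27)) + K = (-2550 - 20) + 105 = -2570 + 105 = -2465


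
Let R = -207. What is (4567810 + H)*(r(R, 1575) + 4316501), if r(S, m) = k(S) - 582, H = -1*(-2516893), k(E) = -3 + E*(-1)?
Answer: 30578449566469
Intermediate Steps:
k(E) = -3 - E
H = 2516893
r(S, m) = -585 - S (r(S, m) = (-3 - S) - 582 = -585 - S)
(4567810 + H)*(r(R, 1575) + 4316501) = (4567810 + 2516893)*((-585 - 1*(-207)) + 4316501) = 7084703*((-585 + 207) + 4316501) = 7084703*(-378 + 4316501) = 7084703*4316123 = 30578449566469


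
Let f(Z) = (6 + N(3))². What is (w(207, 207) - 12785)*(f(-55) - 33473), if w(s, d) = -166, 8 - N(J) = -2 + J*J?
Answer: 432874224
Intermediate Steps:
N(J) = 10 - J² (N(J) = 8 - (-2 + J*J) = 8 - (-2 + J²) = 8 + (2 - J²) = 10 - J²)
f(Z) = 49 (f(Z) = (6 + (10 - 1*3²))² = (6 + (10 - 1*9))² = (6 + (10 - 9))² = (6 + 1)² = 7² = 49)
(w(207, 207) - 12785)*(f(-55) - 33473) = (-166 - 12785)*(49 - 33473) = -12951*(-33424) = 432874224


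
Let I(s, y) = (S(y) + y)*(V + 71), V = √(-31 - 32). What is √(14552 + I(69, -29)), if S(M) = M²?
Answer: 2*√(18051 + 609*I*√7) ≈ 268.98 + 11.981*I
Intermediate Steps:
V = 3*I*√7 (V = √(-63) = 3*I*√7 ≈ 7.9373*I)
I(s, y) = (71 + 3*I*√7)*(y + y²) (I(s, y) = (y² + y)*(3*I*√7 + 71) = (y + y²)*(71 + 3*I*√7) = (71 + 3*I*√7)*(y + y²))
√(14552 + I(69, -29)) = √(14552 - 29*(71 + 71*(-29) + 3*I*√7 + 3*I*(-29)*√7)) = √(14552 - 29*(71 - 2059 + 3*I*√7 - 87*I*√7)) = √(14552 - 29*(-1988 - 84*I*√7)) = √(14552 + (57652 + 2436*I*√7)) = √(72204 + 2436*I*√7)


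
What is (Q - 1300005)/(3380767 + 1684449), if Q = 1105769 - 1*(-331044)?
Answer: 17101/633152 ≈ 0.027009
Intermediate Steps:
Q = 1436813 (Q = 1105769 + 331044 = 1436813)
(Q - 1300005)/(3380767 + 1684449) = (1436813 - 1300005)/(3380767 + 1684449) = 136808/5065216 = 136808*(1/5065216) = 17101/633152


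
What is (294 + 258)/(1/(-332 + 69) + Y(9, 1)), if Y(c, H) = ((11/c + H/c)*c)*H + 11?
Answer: 6049/252 ≈ 24.004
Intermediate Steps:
Y(c, H) = 11 + H*c*(11/c + H/c) (Y(c, H) = (c*(11/c + H/c))*H + 11 = H*c*(11/c + H/c) + 11 = 11 + H*c*(11/c + H/c))
(294 + 258)/(1/(-332 + 69) + Y(9, 1)) = (294 + 258)/(1/(-332 + 69) + (11 + 1² + 11*1)) = 552/(1/(-263) + (11 + 1 + 11)) = 552/(-1/263 + 23) = 552/(6048/263) = 552*(263/6048) = 6049/252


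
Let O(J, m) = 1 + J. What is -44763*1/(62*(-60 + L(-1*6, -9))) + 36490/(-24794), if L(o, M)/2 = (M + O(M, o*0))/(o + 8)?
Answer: 6075653/768614 ≈ 7.9047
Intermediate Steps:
L(o, M) = 2*(1 + 2*M)/(8 + o) (L(o, M) = 2*((M + (1 + M))/(o + 8)) = 2*((1 + 2*M)/(8 + o)) = 2*(1 + 2*M)/(8 + o))
-44763*1/(62*(-60 + L(-1*6, -9))) + 36490/(-24794) = -44763*1/(62*(-60 + 2*(1 + 2*(-9))/(8 - 1*6))) + 36490/(-24794) = -44763*1/(62*(-60 + 2*(1 - 18)/(8 - 6))) + 36490*(-1/24794) = -44763*1/(62*(-60 + 2*(-17)/2)) - 18245/12397 = -44763*1/(62*(-60 + 2*(½)*(-17))) - 18245/12397 = -44763*1/(62*(-60 - 17)) - 18245/12397 = -44763/((-77*62)) - 18245/12397 = -44763/(-4774) - 18245/12397 = -44763*(-1/4774) - 18245/12397 = 44763/4774 - 18245/12397 = 6075653/768614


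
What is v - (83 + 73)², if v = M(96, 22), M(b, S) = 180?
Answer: -24156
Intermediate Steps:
v = 180
v - (83 + 73)² = 180 - (83 + 73)² = 180 - 1*156² = 180 - 1*24336 = 180 - 24336 = -24156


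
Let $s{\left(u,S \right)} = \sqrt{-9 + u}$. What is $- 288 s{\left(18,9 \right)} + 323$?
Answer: $-541$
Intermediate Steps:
$- 288 s{\left(18,9 \right)} + 323 = - 288 \sqrt{-9 + 18} + 323 = - 288 \sqrt{9} + 323 = \left(-288\right) 3 + 323 = -864 + 323 = -541$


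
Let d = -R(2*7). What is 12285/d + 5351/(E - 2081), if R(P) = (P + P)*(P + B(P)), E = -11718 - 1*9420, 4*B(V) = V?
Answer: -1174969/46438 ≈ -25.302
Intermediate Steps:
B(V) = V/4
E = -21138 (E = -11718 - 9420 = -21138)
R(P) = 5*P**2/2 (R(P) = (P + P)*(P + P/4) = (2*P)*(5*P/4) = 5*P**2/2)
d = -490 (d = -5*(2*7)**2/2 = -5*14**2/2 = -5*196/2 = -1*490 = -490)
12285/d + 5351/(E - 2081) = 12285/(-490) + 5351/(-21138 - 2081) = 12285*(-1/490) + 5351/(-23219) = -351/14 + 5351*(-1/23219) = -351/14 - 5351/23219 = -1174969/46438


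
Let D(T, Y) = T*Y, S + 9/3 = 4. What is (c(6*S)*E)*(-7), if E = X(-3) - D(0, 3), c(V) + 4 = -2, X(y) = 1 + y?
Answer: -84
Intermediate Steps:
S = 1 (S = -3 + 4 = 1)
c(V) = -6 (c(V) = -4 - 2 = -6)
E = -2 (E = (1 - 3) - 0*3 = -2 - 1*0 = -2 + 0 = -2)
(c(6*S)*E)*(-7) = -6*(-2)*(-7) = 12*(-7) = -84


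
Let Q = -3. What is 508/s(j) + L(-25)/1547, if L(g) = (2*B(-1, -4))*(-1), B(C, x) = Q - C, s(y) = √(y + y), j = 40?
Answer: 4/1547 + 127*√5/5 ≈ 56.799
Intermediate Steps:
s(y) = √2*√y (s(y) = √(2*y) = √2*√y)
B(C, x) = -3 - C
L(g) = 4 (L(g) = (2*(-3 - 1*(-1)))*(-1) = (2*(-3 + 1))*(-1) = (2*(-2))*(-1) = -4*(-1) = 4)
508/s(j) + L(-25)/1547 = 508/((√2*√40)) + 4/1547 = 508/((√2*(2*√10))) + 4*(1/1547) = 508/((4*√5)) + 4/1547 = 508*(√5/20) + 4/1547 = 127*√5/5 + 4/1547 = 4/1547 + 127*√5/5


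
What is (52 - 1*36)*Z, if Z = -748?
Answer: -11968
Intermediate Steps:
(52 - 1*36)*Z = (52 - 1*36)*(-748) = (52 - 36)*(-748) = 16*(-748) = -11968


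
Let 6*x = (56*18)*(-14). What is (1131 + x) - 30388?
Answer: -31609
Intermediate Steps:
x = -2352 (x = ((56*18)*(-14))/6 = (1008*(-14))/6 = (⅙)*(-14112) = -2352)
(1131 + x) - 30388 = (1131 - 2352) - 30388 = -1221 - 30388 = -31609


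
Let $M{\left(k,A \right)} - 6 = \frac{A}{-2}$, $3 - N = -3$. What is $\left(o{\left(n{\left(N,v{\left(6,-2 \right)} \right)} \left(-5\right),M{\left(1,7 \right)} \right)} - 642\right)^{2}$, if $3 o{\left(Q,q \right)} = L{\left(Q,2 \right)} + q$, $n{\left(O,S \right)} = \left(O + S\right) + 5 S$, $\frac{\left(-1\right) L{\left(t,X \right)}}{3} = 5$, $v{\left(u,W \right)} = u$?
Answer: $\frac{15031129}{36} \approx 4.1753 \cdot 10^{5}$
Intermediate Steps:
$L{\left(t,X \right)} = -15$ ($L{\left(t,X \right)} = \left(-3\right) 5 = -15$)
$N = 6$ ($N = 3 - -3 = 3 + 3 = 6$)
$n{\left(O,S \right)} = O + 6 S$
$M{\left(k,A \right)} = 6 - \frac{A}{2}$ ($M{\left(k,A \right)} = 6 + \frac{A}{-2} = 6 + A \left(- \frac{1}{2}\right) = 6 - \frac{A}{2}$)
$o{\left(Q,q \right)} = -5 + \frac{q}{3}$ ($o{\left(Q,q \right)} = \frac{-15 + q}{3} = -5 + \frac{q}{3}$)
$\left(o{\left(n{\left(N,v{\left(6,-2 \right)} \right)} \left(-5\right),M{\left(1,7 \right)} \right)} - 642\right)^{2} = \left(\left(-5 + \frac{6 - \frac{7}{2}}{3}\right) - 642\right)^{2} = \left(\left(-5 + \frac{1}{3} \cdot \frac{5}{2}\right) - 642\right)^{2} = \left(\left(-5 + \frac{5}{6}\right) - 642\right)^{2} = \left(- \frac{25}{6} - 642\right)^{2} = \left(- \frac{3877}{6}\right)^{2} = \frac{15031129}{36}$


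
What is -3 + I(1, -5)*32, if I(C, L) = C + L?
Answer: -131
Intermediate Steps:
-3 + I(1, -5)*32 = -3 + (1 - 5)*32 = -3 - 4*32 = -3 - 128 = -131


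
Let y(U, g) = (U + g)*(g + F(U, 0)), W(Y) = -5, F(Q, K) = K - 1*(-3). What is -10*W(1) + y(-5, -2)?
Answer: 43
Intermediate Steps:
F(Q, K) = 3 + K (F(Q, K) = K + 3 = 3 + K)
y(U, g) = (3 + g)*(U + g) (y(U, g) = (U + g)*(g + (3 + 0)) = (U + g)*(g + 3) = (U + g)*(3 + g) = (3 + g)*(U + g))
-10*W(1) + y(-5, -2) = -10*(-5) + ((-2)² + 3*(-5) + 3*(-2) - 5*(-2)) = 50 + (4 - 15 - 6 + 10) = 50 - 7 = 43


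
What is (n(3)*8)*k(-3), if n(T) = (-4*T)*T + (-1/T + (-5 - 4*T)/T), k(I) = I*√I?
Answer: 1008*I*√3 ≈ 1745.9*I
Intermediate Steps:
k(I) = I^(3/2)
n(T) = -1/T - 4*T² + (-5 - 4*T)/T (n(T) = -4*T² + (-1/T + (-5 - 4*T)/T) = -1/T - 4*T² + (-5 - 4*T)/T)
(n(3)*8)*k(-3) = ((-4 - 6/3 - 4*3²)*8)*(-3)^(3/2) = ((-4 - 6*⅓ - 4*9)*8)*(-3*I*√3) = ((-4 - 2 - 36)*8)*(-3*I*√3) = (-42*8)*(-3*I*√3) = -(-1008)*I*√3 = 1008*I*√3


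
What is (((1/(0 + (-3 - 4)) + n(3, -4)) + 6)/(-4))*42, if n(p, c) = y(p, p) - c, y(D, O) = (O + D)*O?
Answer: -585/2 ≈ -292.50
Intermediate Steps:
y(D, O) = O*(D + O) (y(D, O) = (D + O)*O = O*(D + O))
n(p, c) = -c + 2*p**2 (n(p, c) = p*(p + p) - c = p*(2*p) - c = 2*p**2 - c = -c + 2*p**2)
(((1/(0 + (-3 - 4)) + n(3, -4)) + 6)/(-4))*42 = (((1/(0 + (-3 - 4)) + (-1*(-4) + 2*3**2)) + 6)/(-4))*42 = (((1/(0 - 7) + (4 + 2*9)) + 6)*(-1/4))*42 = (((1/(-7) + (4 + 18)) + 6)*(-1/4))*42 = (((-1/7 + 22) + 6)*(-1/4))*42 = ((153/7 + 6)*(-1/4))*42 = ((195/7)*(-1/4))*42 = -195/28*42 = -585/2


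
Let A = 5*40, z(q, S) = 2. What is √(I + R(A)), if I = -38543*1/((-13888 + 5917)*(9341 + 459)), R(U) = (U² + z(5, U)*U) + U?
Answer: √50560077208612506/1115940 ≈ 201.49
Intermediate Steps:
A = 200
R(U) = U² + 3*U (R(U) = (U² + 2*U) + U = U² + 3*U)
I = 38543/78115800 (I = -38543/(9800*(-7971)) = -38543/(-78115800) = -38543*(-1/78115800) = 38543/78115800 ≈ 0.00049341)
√(I + R(A)) = √(38543/78115800 + 200*(3 + 200)) = √(38543/78115800 + 200*203) = √(38543/78115800 + 40600) = √(3171501518543/78115800) = √50560077208612506/1115940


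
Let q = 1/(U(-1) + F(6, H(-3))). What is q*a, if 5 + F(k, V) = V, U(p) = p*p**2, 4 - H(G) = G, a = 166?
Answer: 166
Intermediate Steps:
H(G) = 4 - G
U(p) = p**3
F(k, V) = -5 + V
q = 1 (q = 1/((-1)**3 + (-5 + (4 - 1*(-3)))) = 1/(-1 + (-5 + (4 + 3))) = 1/(-1 + (-5 + 7)) = 1/(-1 + 2) = 1/1 = 1)
q*a = 1*166 = 166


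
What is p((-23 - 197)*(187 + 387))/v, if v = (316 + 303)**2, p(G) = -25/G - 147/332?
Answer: -927743/803200479928 ≈ -1.1551e-6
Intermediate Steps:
p(G) = -147/332 - 25/G (p(G) = -25/G - 147*1/332 = -25/G - 147/332 = -147/332 - 25/G)
v = 383161 (v = 619**2 = 383161)
p((-23 - 197)*(187 + 387))/v = (-147/332 - 25*1/((-23 - 197)*(187 + 387)))/383161 = (-147/332 - 25/((-220*574)))*(1/383161) = (-147/332 - 25/(-126280))*(1/383161) = (-147/332 - 25*(-1/126280))*(1/383161) = (-147/332 + 5/25256)*(1/383161) = -927743/2096248*1/383161 = -927743/803200479928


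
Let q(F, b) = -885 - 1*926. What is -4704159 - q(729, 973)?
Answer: -4702348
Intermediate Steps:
q(F, b) = -1811 (q(F, b) = -885 - 926 = -1811)
-4704159 - q(729, 973) = -4704159 - 1*(-1811) = -4704159 + 1811 = -4702348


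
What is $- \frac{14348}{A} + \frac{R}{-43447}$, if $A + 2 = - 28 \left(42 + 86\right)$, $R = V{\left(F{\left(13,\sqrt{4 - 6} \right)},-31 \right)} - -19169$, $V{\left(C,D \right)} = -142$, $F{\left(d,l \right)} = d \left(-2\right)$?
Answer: $\frac{277573367}{77900471} \approx 3.5632$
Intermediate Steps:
$F{\left(d,l \right)} = - 2 d$
$R = 19027$ ($R = -142 - -19169 = -142 + 19169 = 19027$)
$A = -3586$ ($A = -2 - 28 \left(42 + 86\right) = -2 - 3584 = -3586$)
$- \frac{14348}{A} + \frac{R}{-43447} = - \frac{14348}{-3586} + \frac{19027}{-43447} = \left(-14348\right) \left(- \frac{1}{3586}\right) + 19027 \left(- \frac{1}{43447}\right) = \frac{7174}{1793} - \frac{19027}{43447} = \frac{277573367}{77900471}$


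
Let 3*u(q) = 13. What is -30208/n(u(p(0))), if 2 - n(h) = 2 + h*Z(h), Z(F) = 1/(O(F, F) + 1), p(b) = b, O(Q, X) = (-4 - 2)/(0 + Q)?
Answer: -453120/169 ≈ -2681.2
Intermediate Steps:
O(Q, X) = -6/Q
Z(F) = 1/(1 - 6/F) (Z(F) = 1/(-6/F + 1) = 1/(1 - 6/F))
u(q) = 13/3 (u(q) = (⅓)*13 = 13/3)
n(h) = -h²/(-6 + h) (n(h) = 2 - (2 + h*(h/(-6 + h))) = 2 - (2 + h²/(-6 + h)) = 2 + (-2 - h²/(-6 + h)) = -h²/(-6 + h))
-30208/n(u(p(0))) = -30208/((-(13/3)²/(-6 + 13/3))) = -30208/((-1*169/9/(-5/3))) = -30208/((-1*169/9*(-⅗))) = -30208/169/15 = -30208*15/169 = -453120/169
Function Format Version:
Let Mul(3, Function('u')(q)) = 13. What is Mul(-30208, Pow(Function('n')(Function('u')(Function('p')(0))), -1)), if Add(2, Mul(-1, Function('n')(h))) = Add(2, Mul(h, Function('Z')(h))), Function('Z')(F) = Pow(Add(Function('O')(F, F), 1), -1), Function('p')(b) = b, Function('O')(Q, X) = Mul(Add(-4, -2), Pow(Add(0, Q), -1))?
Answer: Rational(-453120, 169) ≈ -2681.2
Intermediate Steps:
Function('O')(Q, X) = Mul(-6, Pow(Q, -1))
Function('Z')(F) = Pow(Add(1, Mul(-6, Pow(F, -1))), -1) (Function('Z')(F) = Pow(Add(Mul(-6, Pow(F, -1)), 1), -1) = Pow(Add(1, Mul(-6, Pow(F, -1))), -1))
Function('u')(q) = Rational(13, 3) (Function('u')(q) = Mul(Rational(1, 3), 13) = Rational(13, 3))
Function('n')(h) = Mul(-1, Pow(h, 2), Pow(Add(-6, h), -1)) (Function('n')(h) = Add(2, Mul(-1, Add(2, Mul(h, Mul(h, Pow(Add(-6, h), -1)))))) = Add(2, Mul(-1, Add(2, Mul(Pow(h, 2), Pow(Add(-6, h), -1))))) = Add(2, Add(-2, Mul(-1, Pow(h, 2), Pow(Add(-6, h), -1)))) = Mul(-1, Pow(h, 2), Pow(Add(-6, h), -1)))
Mul(-30208, Pow(Function('n')(Function('u')(Function('p')(0))), -1)) = Mul(-30208, Pow(Mul(-1, Pow(Rational(13, 3), 2), Pow(Add(-6, Rational(13, 3)), -1)), -1)) = Mul(-30208, Pow(Mul(-1, Rational(169, 9), Pow(Rational(-5, 3), -1)), -1)) = Mul(-30208, Pow(Mul(-1, Rational(169, 9), Rational(-3, 5)), -1)) = Mul(-30208, Pow(Rational(169, 15), -1)) = Mul(-30208, Rational(15, 169)) = Rational(-453120, 169)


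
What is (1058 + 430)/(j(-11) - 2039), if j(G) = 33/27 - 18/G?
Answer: -73656/100789 ≈ -0.73079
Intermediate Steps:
j(G) = 11/9 - 18/G (j(G) = 33*(1/27) - 18/G = 11/9 - 18/G)
(1058 + 430)/(j(-11) - 2039) = (1058 + 430)/((11/9 - 18/(-11)) - 2039) = 1488/((11/9 - 18*(-1/11)) - 2039) = 1488/((11/9 + 18/11) - 2039) = 1488/(283/99 - 2039) = 1488/(-201578/99) = 1488*(-99/201578) = -73656/100789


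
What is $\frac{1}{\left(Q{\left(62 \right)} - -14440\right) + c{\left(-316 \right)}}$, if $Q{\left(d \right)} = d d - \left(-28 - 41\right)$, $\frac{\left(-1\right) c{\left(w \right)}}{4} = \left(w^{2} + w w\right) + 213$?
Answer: $- \frac{1}{781347} \approx -1.2798 \cdot 10^{-6}$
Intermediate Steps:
$c{\left(w \right)} = -852 - 8 w^{2}$ ($c{\left(w \right)} = - 4 \left(\left(w^{2} + w w\right) + 213\right) = - 4 \left(\left(w^{2} + w^{2}\right) + 213\right) = - 4 \left(2 w^{2} + 213\right) = - 4 \left(213 + 2 w^{2}\right) = -852 - 8 w^{2}$)
$Q{\left(d \right)} = 69 + d^{2}$ ($Q{\left(d \right)} = d^{2} - -69 = d^{2} + 69 = 69 + d^{2}$)
$\frac{1}{\left(Q{\left(62 \right)} - -14440\right) + c{\left(-316 \right)}} = \frac{1}{\left(\left(69 + 62^{2}\right) - -14440\right) - \left(852 + 8 \left(-316\right)^{2}\right)} = \frac{1}{\left(\left(69 + 3844\right) + 14440\right) - 799700} = \frac{1}{\left(3913 + 14440\right) - 799700} = \frac{1}{18353 - 799700} = \frac{1}{-781347} = - \frac{1}{781347}$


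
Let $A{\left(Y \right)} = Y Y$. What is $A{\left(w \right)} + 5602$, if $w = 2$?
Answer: $5606$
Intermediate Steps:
$A{\left(Y \right)} = Y^{2}$
$A{\left(w \right)} + 5602 = 2^{2} + 5602 = 4 + 5602 = 5606$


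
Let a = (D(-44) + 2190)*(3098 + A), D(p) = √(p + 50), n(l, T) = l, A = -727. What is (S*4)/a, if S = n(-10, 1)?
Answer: -14600/1895256479 + 20*√6/5685769437 ≈ -7.6948e-6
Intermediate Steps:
S = -10
D(p) = √(50 + p)
a = 5192490 + 2371*√6 (a = (√(50 - 44) + 2190)*(3098 - 727) = (√6 + 2190)*2371 = (2190 + √6)*2371 = 5192490 + 2371*√6 ≈ 5.1983e+6)
(S*4)/a = (-10*4)/(5192490 + 2371*√6) = -40/(5192490 + 2371*√6)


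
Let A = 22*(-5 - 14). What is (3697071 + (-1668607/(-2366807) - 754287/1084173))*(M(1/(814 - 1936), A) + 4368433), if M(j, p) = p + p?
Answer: 13811489861837442235732817/855342748537 ≈ 1.6147e+13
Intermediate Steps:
A = -418 (A = 22*(-19) = -418)
M(j, p) = 2*p
(3697071 + (-1668607/(-2366807) - 754287/1084173))*(M(1/(814 - 1936), A) + 4368433) = (3697071 + (-1668607/(-2366807) - 754287/1084173))*(2*(-418) + 4368433) = (3697071 + (-1668607*(-1/2366807) - 754287*1/1084173))*(-836 + 4368433) = (3697071 + (1668607/2366807 - 251429/361391))*4367597 = (3697071 + 7935635134/855342748537)*4367597 = (3162262878612070261/855342748537)*4367597 = 13811489861837442235732817/855342748537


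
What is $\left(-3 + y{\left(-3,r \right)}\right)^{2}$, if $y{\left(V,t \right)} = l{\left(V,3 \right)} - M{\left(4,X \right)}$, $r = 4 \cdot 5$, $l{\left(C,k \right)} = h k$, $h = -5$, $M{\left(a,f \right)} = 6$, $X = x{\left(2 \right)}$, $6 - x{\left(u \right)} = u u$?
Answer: $576$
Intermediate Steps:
$x{\left(u \right)} = 6 - u^{2}$ ($x{\left(u \right)} = 6 - u u = 6 - u^{2}$)
$X = 2$ ($X = 6 - 2^{2} = 6 - 4 = 2$)
$l{\left(C,k \right)} = - 5 k$
$r = 20$
$y{\left(V,t \right)} = -21$ ($y{\left(V,t \right)} = \left(-5\right) 3 - 6 = -15 - 6 = -21$)
$\left(-3 + y{\left(-3,r \right)}\right)^{2} = \left(-3 - 21\right)^{2} = \left(-24\right)^{2} = 576$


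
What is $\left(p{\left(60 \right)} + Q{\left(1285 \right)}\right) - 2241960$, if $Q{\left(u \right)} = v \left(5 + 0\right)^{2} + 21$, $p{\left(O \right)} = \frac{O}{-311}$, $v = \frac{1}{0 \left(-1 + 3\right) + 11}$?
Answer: $- \frac{7669666204}{3421} \approx -2.2419 \cdot 10^{6}$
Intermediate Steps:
$v = \frac{1}{11}$ ($v = \frac{1}{0 \cdot 2 + 11} = \frac{1}{0 + 11} = \frac{1}{11} \approx 0.090909$)
$p{\left(O \right)} = - \frac{O}{311}$ ($p{\left(O \right)} = O \left(- \frac{1}{311}\right) = - \frac{O}{311}$)
$Q{\left(u \right)} = \frac{256}{11}$ ($Q{\left(u \right)} = \frac{\left(5 + 0\right)^{2}}{11} + 21 = \frac{5^{2}}{11} + 21 = \frac{1}{11} \cdot 25 + 21 = \frac{25}{11} + 21 = \frac{256}{11}$)
$\left(p{\left(60 \right)} + Q{\left(1285 \right)}\right) - 2241960 = \left(\left(- \frac{1}{311}\right) 60 + \frac{256}{11}\right) - 2241960 = \left(- \frac{60}{311} + \frac{256}{11}\right) - 2241960 = \frac{78956}{3421} - 2241960 = - \frac{7669666204}{3421}$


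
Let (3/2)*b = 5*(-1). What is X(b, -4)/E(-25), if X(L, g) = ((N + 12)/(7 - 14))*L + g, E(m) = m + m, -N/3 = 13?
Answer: 59/175 ≈ 0.33714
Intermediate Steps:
N = -39 (N = -3*13 = -39)
b = -10/3 (b = 2*(5*(-1))/3 = (⅔)*(-5) = -10/3 ≈ -3.3333)
E(m) = 2*m
X(L, g) = g + 27*L/7 (X(L, g) = ((-39 + 12)/(7 - 14))*L + g = (-27/(-7))*L + g = (-27*(-⅐))*L + g = 27*L/7 + g = g + 27*L/7)
X(b, -4)/E(-25) = (-4 + (27/7)*(-10/3))/((2*(-25))) = (-4 - 90/7)/(-50) = -118/7*(-1/50) = 59/175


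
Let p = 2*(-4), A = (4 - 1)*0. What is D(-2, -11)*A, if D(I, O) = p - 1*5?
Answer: 0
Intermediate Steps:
A = 0 (A = 3*0 = 0)
p = -8
D(I, O) = -13 (D(I, O) = -8 - 1*5 = -8 - 5 = -13)
D(-2, -11)*A = -13*0 = 0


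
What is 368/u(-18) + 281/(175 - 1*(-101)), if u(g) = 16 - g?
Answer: 55561/4692 ≈ 11.842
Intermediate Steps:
368/u(-18) + 281/(175 - 1*(-101)) = 368/(16 - 1*(-18)) + 281/(175 - 1*(-101)) = 368/(16 + 18) + 281/(175 + 101) = 368/34 + 281/276 = 368*(1/34) + 281*(1/276) = 184/17 + 281/276 = 55561/4692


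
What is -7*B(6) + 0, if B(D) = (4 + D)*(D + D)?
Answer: -840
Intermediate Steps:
B(D) = 2*D*(4 + D) (B(D) = (4 + D)*(2*D) = 2*D*(4 + D))
-7*B(6) + 0 = -14*6*(4 + 6) + 0 = -14*6*10 + 0 = -7*120 + 0 = -840 + 0 = -840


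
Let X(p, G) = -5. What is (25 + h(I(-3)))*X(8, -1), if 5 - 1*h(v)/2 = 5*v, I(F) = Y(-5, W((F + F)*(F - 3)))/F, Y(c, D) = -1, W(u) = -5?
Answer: -475/3 ≈ -158.33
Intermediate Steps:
I(F) = -1/F
h(v) = 10 - 10*v
(25 + h(I(-3)))*X(8, -1) = (25 + (10 - (-10)/(-3)))*(-5) = (25 + (10 - (-10)*(-1)/3))*(-5) = (25 + (10 - 10*1/3))*(-5) = (25 + (10 - 10/3))*(-5) = (25 + 20/3)*(-5) = (95/3)*(-5) = -475/3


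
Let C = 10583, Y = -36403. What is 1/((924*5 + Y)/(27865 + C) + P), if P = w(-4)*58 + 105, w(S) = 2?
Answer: 38448/8465225 ≈ 0.0045419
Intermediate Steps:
P = 221 (P = 2*58 + 105 = 116 + 105 = 221)
1/((924*5 + Y)/(27865 + C) + P) = 1/((924*5 - 36403)/(27865 + 10583) + 221) = 1/((4620 - 36403)/38448 + 221) = 1/(-31783*1/38448 + 221) = 1/(-31783/38448 + 221) = 1/(8465225/38448) = 38448/8465225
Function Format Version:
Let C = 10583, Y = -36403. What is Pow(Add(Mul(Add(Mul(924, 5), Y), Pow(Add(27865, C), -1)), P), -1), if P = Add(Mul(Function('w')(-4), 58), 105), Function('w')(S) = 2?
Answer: Rational(38448, 8465225) ≈ 0.0045419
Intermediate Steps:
P = 221 (P = Add(Mul(2, 58), 105) = Add(116, 105) = 221)
Pow(Add(Mul(Add(Mul(924, 5), Y), Pow(Add(27865, C), -1)), P), -1) = Pow(Add(Mul(Add(Mul(924, 5), -36403), Pow(Add(27865, 10583), -1)), 221), -1) = Pow(Add(Mul(Add(4620, -36403), Pow(38448, -1)), 221), -1) = Pow(Add(Mul(-31783, Rational(1, 38448)), 221), -1) = Pow(Add(Rational(-31783, 38448), 221), -1) = Pow(Rational(8465225, 38448), -1) = Rational(38448, 8465225)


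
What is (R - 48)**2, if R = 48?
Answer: 0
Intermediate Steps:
(R - 48)**2 = (48 - 48)**2 = 0**2 = 0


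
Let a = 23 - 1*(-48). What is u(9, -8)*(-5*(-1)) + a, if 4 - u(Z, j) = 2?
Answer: 81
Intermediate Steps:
a = 71 (a = 23 + 48 = 71)
u(Z, j) = 2 (u(Z, j) = 4 - 1*2 = 4 - 2 = 2)
u(9, -8)*(-5*(-1)) + a = 2*(-5*(-1)) + 71 = 2*5 + 71 = 10 + 71 = 81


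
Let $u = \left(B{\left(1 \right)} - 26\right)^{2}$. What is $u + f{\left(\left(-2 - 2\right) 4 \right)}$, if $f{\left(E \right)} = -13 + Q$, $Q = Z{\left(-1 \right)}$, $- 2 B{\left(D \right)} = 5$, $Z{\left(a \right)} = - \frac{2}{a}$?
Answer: $\frac{3205}{4} \approx 801.25$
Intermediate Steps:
$B{\left(D \right)} = - \frac{5}{2}$ ($B{\left(D \right)} = \left(- \frac{1}{2}\right) 5 = - \frac{5}{2}$)
$Q = 2$ ($Q = - \frac{2}{-1} = \left(-2\right) \left(-1\right) = 2$)
$f{\left(E \right)} = -11$ ($f{\left(E \right)} = -13 + 2 = -11$)
$u = \frac{3249}{4}$ ($u = \left(- \frac{5}{2} - 26\right)^{2} = \left(- \frac{57}{2}\right)^{2} = \frac{3249}{4} \approx 812.25$)
$u + f{\left(\left(-2 - 2\right) 4 \right)} = \frac{3249}{4} - 11 = \frac{3205}{4}$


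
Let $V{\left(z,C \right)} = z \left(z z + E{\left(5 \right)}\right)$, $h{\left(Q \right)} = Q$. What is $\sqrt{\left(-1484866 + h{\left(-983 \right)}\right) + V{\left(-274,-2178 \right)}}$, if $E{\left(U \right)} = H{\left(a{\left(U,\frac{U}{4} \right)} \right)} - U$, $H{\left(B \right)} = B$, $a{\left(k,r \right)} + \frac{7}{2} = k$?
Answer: $i \sqrt{22055714} \approx 4696.4 i$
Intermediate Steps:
$a{\left(k,r \right)} = - \frac{7}{2} + k$
$E{\left(U \right)} = - \frac{7}{2}$ ($E{\left(U \right)} = \left(- \frac{7}{2} + U\right) - U = - \frac{7}{2}$)
$V{\left(z,C \right)} = z \left(- \frac{7}{2} + z^{2}\right)$ ($V{\left(z,C \right)} = z \left(z z - \frac{7}{2}\right) = z \left(z^{2} - \frac{7}{2}\right) = z \left(- \frac{7}{2} + z^{2}\right)$)
$\sqrt{\left(-1484866 + h{\left(-983 \right)}\right) + V{\left(-274,-2178 \right)}} = \sqrt{\left(-1484866 - 983\right) - 274 \left(- \frac{7}{2} + \left(-274\right)^{2}\right)} = \sqrt{-1485849 - 274 \left(- \frac{7}{2} + 75076\right)} = \sqrt{-1485849 - 20569865} = \sqrt{-22055714} = i \sqrt{22055714}$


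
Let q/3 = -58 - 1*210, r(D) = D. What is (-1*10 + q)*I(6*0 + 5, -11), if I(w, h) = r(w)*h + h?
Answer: 53724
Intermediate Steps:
q = -804 (q = 3*(-58 - 1*210) = 3*(-58 - 210) = 3*(-268) = -804)
I(w, h) = h + h*w (I(w, h) = w*h + h = h*w + h = h + h*w)
(-1*10 + q)*I(6*0 + 5, -11) = (-1*10 - 804)*(-11*(1 + (6*0 + 5))) = (-10 - 804)*(-11*(1 + (0 + 5))) = -(-8954)*(1 + 5) = -(-8954)*6 = -814*(-66) = 53724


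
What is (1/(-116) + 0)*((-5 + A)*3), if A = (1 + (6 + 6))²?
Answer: -123/29 ≈ -4.2414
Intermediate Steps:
A = 169 (A = (1 + 12)² = 13² = 169)
(1/(-116) + 0)*((-5 + A)*3) = (1/(-116) + 0)*((-5 + 169)*3) = (-1/116 + 0)*(164*3) = -1/116*492 = -123/29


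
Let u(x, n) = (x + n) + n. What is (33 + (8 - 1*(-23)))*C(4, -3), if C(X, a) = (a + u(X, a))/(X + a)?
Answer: -320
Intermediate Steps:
u(x, n) = x + 2*n (u(x, n) = (n + x) + n = x + 2*n)
C(X, a) = (X + 3*a)/(X + a) (C(X, a) = (a + (X + 2*a))/(X + a) = (X + 3*a)/(X + a))
(33 + (8 - 1*(-23)))*C(4, -3) = (33 + (8 - 1*(-23)))*((4 + 3*(-3))/(4 - 3)) = (33 + (8 + 23))*((4 - 9)/1) = (33 + 31)*(1*(-5)) = 64*(-5) = -320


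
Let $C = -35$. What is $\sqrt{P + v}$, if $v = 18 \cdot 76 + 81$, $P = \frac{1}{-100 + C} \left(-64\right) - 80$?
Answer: $\frac{\sqrt{2773185}}{45} \approx 37.006$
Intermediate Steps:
$P = - \frac{10736}{135}$ ($P = \frac{1}{-100 - 35} \left(-64\right) - 80 = \frac{1}{-135} \left(-64\right) - 80 = \left(- \frac{1}{135}\right) \left(-64\right) - 80 = \frac{64}{135} - 80 = - \frac{10736}{135} \approx -79.526$)
$v = 1449$ ($v = 1368 + 81 = 1449$)
$\sqrt{P + v} = \sqrt{- \frac{10736}{135} + 1449} = \sqrt{\frac{184879}{135}} = \frac{\sqrt{2773185}}{45}$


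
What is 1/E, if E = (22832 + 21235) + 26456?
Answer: 1/70523 ≈ 1.4180e-5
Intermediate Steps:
E = 70523 (E = 44067 + 26456 = 70523)
1/E = 1/70523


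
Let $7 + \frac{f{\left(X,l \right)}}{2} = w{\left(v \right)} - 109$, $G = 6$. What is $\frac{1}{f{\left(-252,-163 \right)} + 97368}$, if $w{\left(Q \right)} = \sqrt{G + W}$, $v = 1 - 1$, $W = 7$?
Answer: $\frac{1868}{181450047} - \frac{\sqrt{13}}{4717701222} \approx 1.0294 \cdot 10^{-5}$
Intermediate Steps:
$v = 0$
$w{\left(Q \right)} = \sqrt{13}$ ($w{\left(Q \right)} = \sqrt{6 + 7} = \sqrt{13}$)
$f{\left(X,l \right)} = -232 + 2 \sqrt{13}$ ($f{\left(X,l \right)} = -14 + 2 \left(\sqrt{13} - 109\right) = -14 + 2 \left(-109 + \sqrt{13}\right) = -14 - \left(218 - 2 \sqrt{13}\right) = -232 + 2 \sqrt{13}$)
$\frac{1}{f{\left(-252,-163 \right)} + 97368} = \frac{1}{\left(-232 + 2 \sqrt{13}\right) + 97368} = \frac{1}{97136 + 2 \sqrt{13}}$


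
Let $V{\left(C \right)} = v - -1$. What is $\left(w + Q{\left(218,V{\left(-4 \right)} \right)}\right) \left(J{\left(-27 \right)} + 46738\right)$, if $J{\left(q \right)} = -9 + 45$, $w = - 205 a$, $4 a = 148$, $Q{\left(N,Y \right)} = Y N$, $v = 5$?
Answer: $-293600398$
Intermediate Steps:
$V{\left(C \right)} = 6$ ($V{\left(C \right)} = 5 - -1 = 5 + 1 = 6$)
$Q{\left(N,Y \right)} = N Y$
$a = 37$ ($a = \frac{1}{4} \cdot 148 = 37$)
$w = -7585$ ($w = \left(-205\right) 37 = -7585$)
$J{\left(q \right)} = 36$
$\left(w + Q{\left(218,V{\left(-4 \right)} \right)}\right) \left(J{\left(-27 \right)} + 46738\right) = \left(-7585 + 218 \cdot 6\right) \left(36 + 46738\right) = \left(-7585 + 1308\right) 46774 = \left(-6277\right) 46774 = -293600398$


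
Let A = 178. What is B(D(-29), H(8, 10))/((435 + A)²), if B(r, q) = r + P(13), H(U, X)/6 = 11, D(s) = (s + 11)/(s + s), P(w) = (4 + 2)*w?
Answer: 2271/10897301 ≈ 0.00020840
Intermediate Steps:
P(w) = 6*w
D(s) = (11 + s)/(2*s) (D(s) = (11 + s)/((2*s)) = (11 + s)*(1/(2*s)) = (11 + s)/(2*s))
H(U, X) = 66 (H(U, X) = 6*11 = 66)
B(r, q) = 78 + r (B(r, q) = r + 6*13 = r + 78 = 78 + r)
B(D(-29), H(8, 10))/((435 + A)²) = (78 + (½)*(11 - 29)/(-29))/((435 + 178)²) = (78 + (½)*(-1/29)*(-18))/(613²) = (78 + 9/29)/375769 = (2271/29)*(1/375769) = 2271/10897301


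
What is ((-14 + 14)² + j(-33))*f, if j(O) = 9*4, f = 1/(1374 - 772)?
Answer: 18/301 ≈ 0.059801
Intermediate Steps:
f = 1/602 ≈ 0.0016611
j(O) = 36
((-14 + 14)² + j(-33))*f = ((-14 + 14)² + 36)*(1/602) = (0² + 36)*(1/602) = (0 + 36)*(1/602) = 36*(1/602) = 18/301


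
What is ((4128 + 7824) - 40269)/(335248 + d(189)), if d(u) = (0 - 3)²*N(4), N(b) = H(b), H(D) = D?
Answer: -28317/335284 ≈ -0.084457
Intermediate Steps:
N(b) = b
d(u) = 36 (d(u) = (0 - 3)²*4 = (-3)²*4 = 9*4 = 36)
((4128 + 7824) - 40269)/(335248 + d(189)) = ((4128 + 7824) - 40269)/(335248 + 36) = (11952 - 40269)/335284 = -28317*1/335284 = -28317/335284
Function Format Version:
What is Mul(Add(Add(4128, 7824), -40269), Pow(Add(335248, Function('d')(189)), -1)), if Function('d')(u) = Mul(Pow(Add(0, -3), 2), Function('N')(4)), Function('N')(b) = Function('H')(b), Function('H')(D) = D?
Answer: Rational(-28317, 335284) ≈ -0.084457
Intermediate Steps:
Function('N')(b) = b
Function('d')(u) = 36 (Function('d')(u) = Mul(Pow(Add(0, -3), 2), 4) = Mul(Pow(-3, 2), 4) = Mul(9, 4) = 36)
Mul(Add(Add(4128, 7824), -40269), Pow(Add(335248, Function('d')(189)), -1)) = Mul(Add(Add(4128, 7824), -40269), Pow(Add(335248, 36), -1)) = Mul(Add(11952, -40269), Pow(335284, -1)) = Mul(-28317, Rational(1, 335284)) = Rational(-28317, 335284)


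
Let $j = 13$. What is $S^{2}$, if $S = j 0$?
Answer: $0$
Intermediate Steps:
$S = 0$ ($S = 13 \cdot 0 = 0$)
$S^{2} = 0^{2} = 0$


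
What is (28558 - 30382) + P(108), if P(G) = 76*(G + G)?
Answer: 14592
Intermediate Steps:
P(G) = 152*G (P(G) = 76*(2*G) = 152*G)
(28558 - 30382) + P(108) = (28558 - 30382) + 152*108 = -1824 + 16416 = 14592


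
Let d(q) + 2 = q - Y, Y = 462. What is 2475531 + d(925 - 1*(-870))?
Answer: 2476862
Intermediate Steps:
d(q) = -464 + q (d(q) = -2 + (q - 1*462) = -2 + (q - 462) = -2 + (-462 + q) = -464 + q)
2475531 + d(925 - 1*(-870)) = 2475531 + (-464 + (925 - 1*(-870))) = 2475531 + (-464 + (925 + 870)) = 2475531 + (-464 + 1795) = 2475531 + 1331 = 2476862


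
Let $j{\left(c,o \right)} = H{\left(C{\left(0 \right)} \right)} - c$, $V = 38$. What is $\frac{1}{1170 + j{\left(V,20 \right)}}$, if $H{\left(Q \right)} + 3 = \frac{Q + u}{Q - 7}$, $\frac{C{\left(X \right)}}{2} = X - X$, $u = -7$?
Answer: $\frac{1}{1130} \approx 0.00088496$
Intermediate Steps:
$C{\left(X \right)} = 0$ ($C{\left(X \right)} = 2 \left(X - X\right) = 2 \cdot 0 = 0$)
$H{\left(Q \right)} = -2$ ($H{\left(Q \right)} = -3 + \frac{Q - 7}{Q - 7} = -3 + \frac{-7 + Q}{-7 + Q} = -3 + 1 = -2$)
$j{\left(c,o \right)} = -2 - c$
$\frac{1}{1170 + j{\left(V,20 \right)}} = \frac{1}{1170 - 40} = \frac{1}{1130}$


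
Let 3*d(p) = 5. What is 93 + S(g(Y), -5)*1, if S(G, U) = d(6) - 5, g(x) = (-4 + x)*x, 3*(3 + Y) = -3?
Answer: 269/3 ≈ 89.667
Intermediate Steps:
d(p) = 5/3 (d(p) = (⅓)*5 = 5/3)
Y = -4 (Y = -3 + (⅓)*(-3) = -3 - 1 = -4)
g(x) = x*(-4 + x)
S(G, U) = -10/3 (S(G, U) = 5/3 - 5 = -10/3)
93 + S(g(Y), -5)*1 = 93 - 10/3*1 = 93 - 10/3 = 269/3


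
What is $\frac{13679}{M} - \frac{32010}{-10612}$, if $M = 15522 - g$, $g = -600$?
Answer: $\frac{82653346}{21385833} \approx 3.8649$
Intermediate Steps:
$M = 16122$ ($M = 15522 - -600 = 15522 + 600 = 16122$)
$\frac{13679}{M} - \frac{32010}{-10612} = \frac{13679}{16122} - \frac{32010}{-10612} = 13679 \cdot \frac{1}{16122} - - \frac{16005}{5306} = \frac{13679}{16122} + \frac{16005}{5306} = \frac{82653346}{21385833}$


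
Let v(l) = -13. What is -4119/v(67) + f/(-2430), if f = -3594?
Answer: 1675982/5265 ≈ 318.33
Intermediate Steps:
-4119/v(67) + f/(-2430) = -4119/(-13) - 3594/(-2430) = -4119*(-1/13) - 3594*(-1/2430) = 4119/13 + 599/405 = 1675982/5265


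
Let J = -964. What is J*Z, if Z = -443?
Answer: 427052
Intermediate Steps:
J*Z = -964*(-443) = 427052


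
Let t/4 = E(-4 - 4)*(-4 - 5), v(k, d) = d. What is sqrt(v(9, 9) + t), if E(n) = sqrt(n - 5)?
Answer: 3*sqrt(1 - 4*I*sqrt(13)) ≈ 8.34 - 7.7818*I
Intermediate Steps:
E(n) = sqrt(-5 + n)
t = -36*I*sqrt(13) (t = 4*(sqrt(-5 + (-4 - 4))*(-4 - 5)) = 4*(sqrt(-5 - 8)*(-9)) = 4*(sqrt(-13)*(-9)) = 4*((I*sqrt(13))*(-9)) = 4*(-9*I*sqrt(13)) = -36*I*sqrt(13) ≈ -129.8*I)
sqrt(v(9, 9) + t) = sqrt(9 - 36*I*sqrt(13))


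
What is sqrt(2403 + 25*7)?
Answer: sqrt(2578) ≈ 50.774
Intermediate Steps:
sqrt(2403 + 25*7) = sqrt(2403 + 175) = sqrt(2578)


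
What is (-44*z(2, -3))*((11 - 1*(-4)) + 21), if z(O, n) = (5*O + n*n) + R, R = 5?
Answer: -38016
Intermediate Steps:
z(O, n) = 5 + n² + 5*O (z(O, n) = (5*O + n*n) + 5 = (5*O + n²) + 5 = (n² + 5*O) + 5 = 5 + n² + 5*O)
(-44*z(2, -3))*((11 - 1*(-4)) + 21) = (-44*(5 + (-3)² + 5*2))*((11 - 1*(-4)) + 21) = (-44*(5 + 9 + 10))*((11 + 4) + 21) = (-44*24)*(15 + 21) = -1056*36 = -38016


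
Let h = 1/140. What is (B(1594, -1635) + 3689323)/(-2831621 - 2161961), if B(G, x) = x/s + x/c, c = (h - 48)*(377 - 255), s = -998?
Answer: -1509078815326651/2042571195888124 ≈ -0.73881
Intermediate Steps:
h = 1/140 ≈ 0.0071429
c = -409859/70 (c = (1/140 - 48)*(377 - 255) = -6719/140*122 = -409859/70 ≈ -5855.1)
B(G, x) = -479719*x/409039282 (B(G, x) = x/(-998) + x/(-409859/70) = x*(-1/998) + x*(-70/409859) = -x/998 - 70*x/409859 = -479719*x/409039282)
(B(1594, -1635) + 3689323)/(-2831621 - 2161961) = (-479719/409039282*(-1635) + 3689323)/(-2831621 - 2161961) = (784340565/409039282 + 3689323)/(-4993582) = (1509078815326651/409039282)*(-1/4993582) = -1509078815326651/2042571195888124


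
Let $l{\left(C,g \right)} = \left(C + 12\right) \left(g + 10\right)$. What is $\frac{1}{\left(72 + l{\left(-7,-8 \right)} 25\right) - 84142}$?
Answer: $- \frac{1}{83820} \approx -1.193 \cdot 10^{-5}$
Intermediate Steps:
$l{\left(C,g \right)} = \left(10 + g\right) \left(12 + C\right)$ ($l{\left(C,g \right)} = \left(12 + C\right) \left(10 + g\right) = \left(10 + g\right) \left(12 + C\right)$)
$\frac{1}{\left(72 + l{\left(-7,-8 \right)} 25\right) - 84142} = \frac{1}{\left(72 + \left(120 + 10 \left(-7\right) + 12 \left(-8\right) - -56\right) 25\right) - 84142} = \frac{1}{\left(72 + \left(120 - 70 - 96 + 56\right) 25\right) - 84142} = \frac{1}{\left(72 + 10 \cdot 25\right) - 84142} = \frac{1}{\left(72 + 250\right) - 84142} = \frac{1}{322 - 84142} = \frac{1}{-83820} = - \frac{1}{83820}$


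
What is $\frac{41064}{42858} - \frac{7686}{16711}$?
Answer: $\frac{59468986}{119366673} \approx 0.4982$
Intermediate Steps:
$\frac{41064}{42858} - \frac{7686}{16711} = 41064 \cdot \frac{1}{42858} - \frac{7686}{16711} = \frac{6844}{7143} - \frac{7686}{16711} = \frac{59468986}{119366673}$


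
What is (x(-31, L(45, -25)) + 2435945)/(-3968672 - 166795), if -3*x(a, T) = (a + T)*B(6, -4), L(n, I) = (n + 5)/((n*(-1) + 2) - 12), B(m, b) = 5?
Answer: -26795980/45490137 ≈ -0.58905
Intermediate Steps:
L(n, I) = (5 + n)/(-10 - n) (L(n, I) = (5 + n)/((-n + 2) - 12) = (5 + n)/((2 - n) - 12) = (5 + n)/(-10 - n))
x(a, T) = -5*T/3 - 5*a/3 (x(a, T) = -(a + T)*5/3 = -(T + a)*5/3 = -(5*T + 5*a)/3 = -5*T/3 - 5*a/3)
(x(-31, L(45, -25)) + 2435945)/(-3968672 - 166795) = ((-5*(-5 - 1*45)/(3*(10 + 45)) - 5/3*(-31)) + 2435945)/(-3968672 - 166795) = ((-5*(-5 - 45)/(3*55) + 155/3) + 2435945)/(-4135467) = ((-(-50)/33 + 155/3) + 2435945)*(-1/4135467) = ((-5/3*(-10/11) + 155/3) + 2435945)*(-1/4135467) = ((50/33 + 155/3) + 2435945)*(-1/4135467) = (585/11 + 2435945)*(-1/4135467) = (26795980/11)*(-1/4135467) = -26795980/45490137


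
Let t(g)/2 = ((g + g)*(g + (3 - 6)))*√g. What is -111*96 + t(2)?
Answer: -10656 - 8*√2 ≈ -10667.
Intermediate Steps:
t(g) = 4*g^(3/2)*(-3 + g) (t(g) = 2*(((g + g)*(g + (3 - 6)))*√g) = 2*(((2*g)*(g - 3))*√g) = 2*(((2*g)*(-3 + g))*√g) = 2*((2*g*(-3 + g))*√g) = 2*(2*g^(3/2)*(-3 + g)) = 4*g^(3/2)*(-3 + g))
-111*96 + t(2) = -111*96 + 4*2^(3/2)*(-3 + 2) = -10656 + 4*(2*√2)*(-1) = -10656 - 8*√2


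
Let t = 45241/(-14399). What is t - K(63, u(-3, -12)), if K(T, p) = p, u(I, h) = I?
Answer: -292/2057 ≈ -0.14195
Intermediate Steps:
t = -6463/2057 (t = 45241*(-1/14399) = -6463/2057 ≈ -3.1420)
t - K(63, u(-3, -12)) = -6463/2057 - 1*(-3) = -6463/2057 + 3 = -292/2057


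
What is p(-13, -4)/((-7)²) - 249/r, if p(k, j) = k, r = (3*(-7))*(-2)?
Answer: -607/98 ≈ -6.1939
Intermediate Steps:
r = 42 (r = -21*(-2) = 42)
p(-13, -4)/((-7)²) - 249/r = -13/((-7)²) - 249/42 = -13/49 - 249*1/42 = -13*1/49 - 83/14 = -13/49 - 83/14 = -607/98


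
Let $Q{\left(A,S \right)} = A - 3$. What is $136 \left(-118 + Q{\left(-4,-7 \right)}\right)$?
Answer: $-17000$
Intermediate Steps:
$Q{\left(A,S \right)} = -3 + A$
$136 \left(-118 + Q{\left(-4,-7 \right)}\right) = 136 \left(-118 - 7\right) = 136 \left(-125\right) = -17000$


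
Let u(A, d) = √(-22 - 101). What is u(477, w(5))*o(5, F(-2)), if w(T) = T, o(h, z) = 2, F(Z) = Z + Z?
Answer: 2*I*√123 ≈ 22.181*I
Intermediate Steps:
F(Z) = 2*Z
u(A, d) = I*√123 (u(A, d) = √(-123) = I*√123)
u(477, w(5))*o(5, F(-2)) = (I*√123)*2 = 2*I*√123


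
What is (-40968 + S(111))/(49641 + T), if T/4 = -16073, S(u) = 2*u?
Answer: 40746/14651 ≈ 2.7811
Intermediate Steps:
T = -64292 (T = 4*(-16073) = -64292)
(-40968 + S(111))/(49641 + T) = (-40968 + 2*111)/(49641 - 64292) = (-40968 + 222)/(-14651) = -40746*(-1/14651) = 40746/14651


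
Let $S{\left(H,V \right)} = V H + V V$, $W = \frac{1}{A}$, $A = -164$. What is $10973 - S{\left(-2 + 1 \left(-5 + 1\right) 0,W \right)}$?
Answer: $\frac{295129479}{26896} \approx 10973.0$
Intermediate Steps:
$W = - \frac{1}{164}$ ($W = \frac{1}{-164} = - \frac{1}{164} \approx -0.0060976$)
$S{\left(H,V \right)} = V^{2} + H V$ ($S{\left(H,V \right)} = H V + V^{2} = V^{2} + H V$)
$10973 - S{\left(-2 + 1 \left(-5 + 1\right) 0,W \right)} = 10973 - - \frac{\left(-2 + 1 \left(-5 + 1\right) 0\right) - \frac{1}{164}}{164} = 10973 - - \frac{\left(-2 + 1 \left(-4\right) 0\right) - \frac{1}{164}}{164} = 10973 - - \frac{\left(-2 - 0\right) - \frac{1}{164}}{164} = 10973 - - \frac{\left(-2 + 0\right) - \frac{1}{164}}{164} = 10973 - - \frac{-2 - \frac{1}{164}}{164} = 10973 - \left(- \frac{1}{164}\right) \left(- \frac{329}{164}\right) = 10973 - \frac{329}{26896} = \frac{295129479}{26896}$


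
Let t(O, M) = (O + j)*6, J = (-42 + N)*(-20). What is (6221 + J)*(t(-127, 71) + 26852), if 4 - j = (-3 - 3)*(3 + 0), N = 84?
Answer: 141100582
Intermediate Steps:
j = 22 (j = 4 - (-3 - 3)*(3 + 0) = 4 - (-6)*3 = 4 - 1*(-18) = 4 + 18 = 22)
J = -840 (J = (-42 + 84)*(-20) = 42*(-20) = -840)
t(O, M) = 132 + 6*O (t(O, M) = (O + 22)*6 = (22 + O)*6 = 132 + 6*O)
(6221 + J)*(t(-127, 71) + 26852) = (6221 - 840)*((132 + 6*(-127)) + 26852) = 5381*((132 - 762) + 26852) = 5381*(-630 + 26852) = 5381*26222 = 141100582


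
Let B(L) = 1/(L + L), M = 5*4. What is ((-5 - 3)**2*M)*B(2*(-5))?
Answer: -64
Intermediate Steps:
M = 20
B(L) = 1/(2*L)
((-5 - 3)**2*M)*B(2*(-5)) = ((-5 - 3)**2*20)*(1/(2*((2*(-5))))) = ((-8)**2*20)*((1/2)/(-10)) = (64*20)*((1/2)*(-1/10)) = 1280*(-1/20) = -64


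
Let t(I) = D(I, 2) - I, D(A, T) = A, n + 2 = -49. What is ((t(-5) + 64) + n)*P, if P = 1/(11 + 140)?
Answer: 13/151 ≈ 0.086093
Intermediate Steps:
n = -51 (n = -2 - 49 = -51)
P = 1/151 ≈ 0.0066225
t(I) = 0 (t(I) = I - I = 0)
((t(-5) + 64) + n)*P = ((0 + 64) - 51)*(1/151) = (64 - 51)*(1/151) = 13*(1/151) = 13/151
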